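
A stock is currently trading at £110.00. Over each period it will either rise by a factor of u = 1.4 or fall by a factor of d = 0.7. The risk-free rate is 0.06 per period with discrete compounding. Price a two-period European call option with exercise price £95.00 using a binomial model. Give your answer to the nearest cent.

£34.08

Risk-neutral probability p = (1 + 0.06 − 0.7)/(1.4 − 0.7) = 0.3600/0.7000 = 0.5143
Terminal stock prices: S_uu = 215.6, S_ud = 107.8, S_dd = 53.9
Terminal payoffs (S − K): max(120.6, 0) = 120.6, max(12.8, 0) = 12.8, max(-41.1, 0) = 0
Node u (S = 154): V_u = 1/1.06·[0.5143·120.6000 + 0.4857·12.8000] = 64.3774
Node d (S = 77): V_d = 1/1.06·[0.5143·12.8000 + 0.4857·0.0000] = 6.2102
Node 0 (S = 110): V_0 = 1/1.06·[0.5143·64.3774 + 0.4857·6.2102] = 34.0800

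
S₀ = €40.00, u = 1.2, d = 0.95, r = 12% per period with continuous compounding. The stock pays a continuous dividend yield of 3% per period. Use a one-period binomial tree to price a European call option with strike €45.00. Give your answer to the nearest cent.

Per-period risk-free factor R = e^0.12 = 1.1275; dividend-adjusted growth = e^(0.12−0.03) = 1.0942.
Risk-neutral probability p = (1.0942 − 0.95)/(1.2 − 0.95) = 0.1442/0.2500 = 0.5767
Terminal stock prices: S_u = 48, S_d = 38
Terminal payoffs (S − K): max(3, 0) = 3, max(-7, 0) = 0
Node 0 (S = 40): V_0 = e^(−0.12)·[0.5767·3.0000 + 0.4233·0.0000] = 1.5345

€1.53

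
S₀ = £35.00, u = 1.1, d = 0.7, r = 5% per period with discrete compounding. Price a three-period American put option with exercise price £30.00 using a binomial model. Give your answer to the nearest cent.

Risk-neutral probability p = (1 + 0.05 − 0.7)/(1.1 − 0.7) = 0.3500/0.4000 = 0.8750
Terminal stock prices: S_uuu = 46.59, S_uud = 29.65, S_udd = 18.86, S_ddd = 12
Terminal payoffs (K − S): max(-16.59, 0) = 0, max(0.355, 0) = 0.355, max(11.14, 0) = 11.14, max(18, 0) = 18
Node uu (S = 42.35): continuation = 1/1.05·[0.8750·0.0000 + 0.1250·0.3550] = 0.0423; exercise value = 0.0000 ≤ continuation, so V_uu = 0.0423
Node ud (S = 26.95): continuation = 1/1.05·[0.8750·0.3550 + 0.1250·11.1350] = 1.6214; exercise value = 3.0500 > continuation, so V_ud = 3.0500 (exercise)
Node dd (S = 17.15): continuation = 1/1.05·[0.8750·11.1350 + 0.1250·17.9950] = 11.4214; exercise value = 12.8500 > continuation, so V_dd = 12.8500 (exercise)
Node u (S = 38.5): continuation = 1/1.05·[0.8750·0.0423 + 0.1250·3.0500] = 0.3983; exercise value = 0.0000 ≤ continuation, so V_u = 0.3983
Node d (S = 24.5): continuation = 1/1.05·[0.8750·3.0500 + 0.1250·12.8500] = 4.0714; exercise value = 5.5000 > continuation, so V_d = 5.5000 (exercise)
Node 0 (S = 35): continuation = 1/1.05·[0.8750·0.3983 + 0.1250·5.5000] = 0.9867; exercise value = 0.0000 ≤ continuation, so V_0 = 0.9867

£0.99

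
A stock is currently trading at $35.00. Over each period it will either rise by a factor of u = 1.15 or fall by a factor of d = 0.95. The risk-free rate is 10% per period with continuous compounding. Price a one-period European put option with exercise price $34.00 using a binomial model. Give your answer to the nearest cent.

Risk-neutral probability p = (e^0.1 − 0.95)/(1.15 − 0.95) = 0.1552/0.2000 = 0.7759
Terminal stock prices: S_u = 40.25, S_d = 33.25
Terminal payoffs (K − S): max(-6.25, 0) = 0, max(0.75, 0) = 0.75
Node 0 (S = 35): V_0 = e^(−0.1)·[0.7759·0.0000 + 0.2241·0.7500] = 0.1521

$0.15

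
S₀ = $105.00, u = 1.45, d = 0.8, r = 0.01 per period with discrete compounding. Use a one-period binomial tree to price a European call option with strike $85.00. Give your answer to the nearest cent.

Risk-neutral probability p = (1 + 0.01 − 0.8)/(1.45 − 0.8) = 0.2100/0.6500 = 0.3231
Terminal stock prices: S_u = 152.2, S_d = 84
Terminal payoffs (S − K): max(67.25, 0) = 67.25, max(-1, 0) = 0
Node 0 (S = 105): V_0 = 1/1.01·[0.3231·67.2500 + 0.6769·0.0000] = 21.5118

$21.51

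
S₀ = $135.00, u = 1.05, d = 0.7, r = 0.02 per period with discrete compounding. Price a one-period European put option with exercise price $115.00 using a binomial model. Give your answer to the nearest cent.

Risk-neutral probability p = (1 + 0.02 − 0.7)/(1.05 − 0.7) = 0.3200/0.3500 = 0.9143
Terminal stock prices: S_u = 141.8, S_d = 94.5
Terminal payoffs (K − S): max(-26.75, 0) = 0, max(20.5, 0) = 20.5
Node 0 (S = 135): V_0 = 1/1.02·[0.9143·0.0000 + 0.0857·20.5000] = 1.7227

$1.72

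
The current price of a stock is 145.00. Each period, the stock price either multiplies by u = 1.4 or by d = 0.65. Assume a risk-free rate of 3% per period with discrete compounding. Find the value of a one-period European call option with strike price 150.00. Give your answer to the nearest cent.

26.07

Risk-neutral probability p = (1 + 0.03 − 0.65)/(1.4 − 0.65) = 0.3800/0.7500 = 0.5067
Terminal stock prices: S_u = 203, S_d = 94.25
Terminal payoffs (S − K): max(53, 0) = 53, max(-55.75, 0) = 0
Node 0 (S = 145): V_0 = 1/1.03·[0.5067·53.0000 + 0.4933·0.0000] = 26.0712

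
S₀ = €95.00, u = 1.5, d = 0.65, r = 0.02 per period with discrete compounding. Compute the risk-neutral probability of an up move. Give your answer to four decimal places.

Risk-neutral probability p = (1 + 0.02 − 0.65)/(1.5 − 0.65) = 0.3700/0.8500 = 0.4353

p = 0.4353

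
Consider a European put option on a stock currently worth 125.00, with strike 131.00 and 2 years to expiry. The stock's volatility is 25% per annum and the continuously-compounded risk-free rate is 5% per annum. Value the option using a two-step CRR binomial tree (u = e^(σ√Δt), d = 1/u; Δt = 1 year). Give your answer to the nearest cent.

CRR parameters: u = e^(σ√Δt) = e^(0.25·√1) = 1.2840, d = 1/u = 0.7788
Per-period rate: rΔt = 0.05·1 = 0.05, so R = e^0.05 = 1.0513
Risk-neutral probability p = (e^0.05 − 0.7788)/(1.2840 − 0.7788) = 0.2725/0.5052 = 0.5393
Terminal stock prices: S_uu = 206.1, S_ud = 125, S_dd = 75.82
Terminal payoffs (K − S): max(-75.09, 0) = 0, max(6, 0) = 6, max(55.18, 0) = 55.18
Node u (S = 160.5): V_u = e^(−0.05)·[0.5393·0.0000 + 0.4607·6.0000] = 2.6294
Node d (S = 97.35): V_d = e^(−0.05)·[0.5393·6.0000 + 0.4607·55.1837] = 27.2610
Node 0 (S = 125): V_0 = e^(−0.05)·[0.5393·2.6294 + 0.4607·27.2610] = 13.2953

13.30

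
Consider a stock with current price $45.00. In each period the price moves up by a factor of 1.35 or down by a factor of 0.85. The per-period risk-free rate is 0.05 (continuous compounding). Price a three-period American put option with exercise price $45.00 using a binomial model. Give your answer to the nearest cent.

Risk-neutral probability p = (e^0.05 − 0.85)/(1.35 − 0.85) = 0.2013/0.5000 = 0.4025
Terminal stock prices: S_uuu = 110.7, S_uud = 69.71, S_udd = 43.89, S_ddd = 27.64
Terminal payoffs (K − S): max(-65.72, 0) = 0, max(-24.71, 0) = 0, max(1.108, 0) = 1.108, max(17.36, 0) = 17.36
Node uu (S = 82.01): continuation = e^(−0.05)·[0.4025·0.0000 + 0.5975·0.0000] = 0.0000; exercise value = 0.0000 ≤ continuation, so V_uu = 0.0000
Node ud (S = 51.64): continuation = e^(−0.05)·[0.4025·0.0000 + 0.5975·1.1081] = 0.6298; exercise value = 0.0000 ≤ continuation, so V_ud = 0.6298
Node dd (S = 32.51): continuation = e^(−0.05)·[0.4025·1.1081 + 0.5975·17.3644] = 10.2928; exercise value = 12.4875 > continuation, so V_dd = 12.4875 (exercise)
Node u (S = 60.75): continuation = e^(−0.05)·[0.4025·0.0000 + 0.5975·0.6298] = 0.3579; exercise value = 0.0000 ≤ continuation, so V_u = 0.3579
Node d (S = 38.25): continuation = e^(−0.05)·[0.4025·0.6298 + 0.5975·12.4875] = 7.3380; exercise value = 6.7500 ≤ continuation, so V_d = 7.3380
Node 0 (S = 45): continuation = e^(−0.05)·[0.4025·0.3579 + 0.5975·7.3380] = 4.3074; exercise value = 0.0000 ≤ continuation, so V_0 = 4.3074

$4.31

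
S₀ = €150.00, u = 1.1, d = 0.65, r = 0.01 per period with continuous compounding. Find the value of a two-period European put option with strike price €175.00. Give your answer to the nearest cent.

Risk-neutral probability p = (e^0.01 − 0.65)/(1.1 − 0.65) = 0.3601/0.4500 = 0.8001
Terminal stock prices: S_uu = 181.5, S_ud = 107.2, S_dd = 63.38
Terminal payoffs (K − S): max(-6.5, 0) = 0, max(67.75, 0) = 67.75, max(111.6, 0) = 111.6
Node u (S = 165): V_u = e^(−0.01)·[0.8001·0.0000 + 0.1999·67.7500] = 13.4077
Node d (S = 97.5): V_d = e^(−0.01)·[0.8001·67.7500 + 0.1999·111.6250] = 75.7587
Node 0 (S = 150): V_0 = e^(−0.01)·[0.8001·13.4077 + 0.1999·75.7587] = 25.6135

€25.61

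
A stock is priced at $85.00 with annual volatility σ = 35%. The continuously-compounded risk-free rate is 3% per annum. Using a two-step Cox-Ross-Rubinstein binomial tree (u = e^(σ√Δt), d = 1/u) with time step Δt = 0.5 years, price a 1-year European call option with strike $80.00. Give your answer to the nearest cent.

$15.09

CRR parameters: u = e^(σ√Δt) = e^(0.35·√0.5) = 1.2808, d = 1/u = 0.7808
Per-period rate: rΔt = 0.03·0.5 = 0.015, so R = e^0.015 = 1.0151
Risk-neutral probability p = (e^0.015 − 0.7808)/(1.2808 − 0.7808) = 0.2344/0.5000 = 0.4687
Terminal stock prices: S_uu = 139.4, S_ud = 85, S_dd = 51.81
Terminal payoffs (S − K): max(59.44, 0) = 59.44, max(5, 0) = 5, max(-28.19, 0) = 0
Node u (S = 108.9): V_u = e^(−0.015)·[0.4687·59.4388 + 0.5313·5.0000] = 30.0593
Node d (S = 66.36): V_d = e^(−0.015)·[0.4687·5.0000 + 0.5313·0.0000] = 2.3084
Node 0 (S = 85): V_0 = e^(−0.015)·[0.4687·30.0593 + 0.5313·2.3084] = 15.0863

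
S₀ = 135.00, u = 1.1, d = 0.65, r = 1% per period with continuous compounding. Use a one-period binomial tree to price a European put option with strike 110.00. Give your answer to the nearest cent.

4.40

Risk-neutral probability p = (e^0.01 − 0.65)/(1.1 − 0.65) = 0.3601/0.4500 = 0.8001
Terminal stock prices: S_u = 148.5, S_d = 87.75
Terminal payoffs (K − S): max(-38.5, 0) = 0, max(22.25, 0) = 22.25
Node 0 (S = 135): V_0 = e^(−0.01)·[0.8001·0.0000 + 0.1999·22.2500] = 4.4033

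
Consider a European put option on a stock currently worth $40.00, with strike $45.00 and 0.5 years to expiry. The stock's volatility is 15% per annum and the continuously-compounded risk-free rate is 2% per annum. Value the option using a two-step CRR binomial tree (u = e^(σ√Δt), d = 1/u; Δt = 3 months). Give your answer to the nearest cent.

CRR parameters: u = e^(σ√Δt) = e^(0.15·√0.25) = 1.0779, d = 1/u = 0.9277
Per-period rate: rΔt = 0.02·0.25 = 0.005, so R = e^0.005 = 1.0050
Risk-neutral probability p = (e^0.005 − 0.9277)/(1.0779 − 0.9277) = 0.0773/0.1501 = 0.5146
Terminal stock prices: S_uu = 46.47, S_ud = 40, S_dd = 34.43
Terminal payoffs (K − S): max(-1.473, 0) = 0, max(5, 0) = 5, max(10.57, 0) = 10.57
Node u (S = 43.12): V_u = e^(−0.005)·[0.5146·0.0000 + 0.4854·5.0000] = 2.4147
Node d (S = 37.11): V_d = e^(−0.005)·[0.5146·5.0000 + 0.4854·10.5717] = 7.6658
Node 0 (S = 40): V_0 = e^(−0.005)·[0.5146·2.4147 + 0.4854·7.6658] = 4.9386

$4.94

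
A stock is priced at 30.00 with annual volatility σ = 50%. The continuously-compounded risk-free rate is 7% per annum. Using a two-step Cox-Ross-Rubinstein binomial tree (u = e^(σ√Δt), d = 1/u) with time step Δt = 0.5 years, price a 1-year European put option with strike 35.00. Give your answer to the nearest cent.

7.77

CRR parameters: u = e^(σ√Δt) = e^(0.5·√0.5) = 1.4241, d = 1/u = 0.7022
Per-period rate: rΔt = 0.07·0.5 = 0.035, so R = e^0.035 = 1.0356
Risk-neutral probability p = (e^0.035 − 0.7022)/(1.4241 − 0.7022) = 0.3334/0.7219 = 0.4619
Terminal stock prices: S_uu = 60.84, S_ud = 30, S_dd = 14.79
Terminal payoffs (K − S): max(-25.84, 0) = 0, max(5, 0) = 5, max(20.21, 0) = 20.21
Node u (S = 42.72): V_u = e^(−0.035)·[0.4619·0.0000 + 0.5381·5.0000] = 2.5982
Node d (S = 21.07): V_d = e^(−0.035)·[0.4619·5.0000 + 0.5381·20.2079] = 12.7305
Node 0 (S = 30): V_0 = e^(−0.035)·[0.4619·2.5982 + 0.5381·12.7305] = 7.7739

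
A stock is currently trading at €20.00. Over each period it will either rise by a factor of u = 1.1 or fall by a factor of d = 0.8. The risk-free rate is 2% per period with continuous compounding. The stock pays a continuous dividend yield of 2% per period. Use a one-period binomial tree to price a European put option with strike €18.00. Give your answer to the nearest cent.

€0.65

Per-period risk-free factor R = e^0.02 = 1.0202; dividend-adjusted growth = e^(0.02−0.02) = 1.0000.
Risk-neutral probability p = (1.0000 − 0.8)/(1.1 − 0.8) = 0.2000/0.3000 = 0.6667
Terminal stock prices: S_u = 22, S_d = 16
Terminal payoffs (K − S): max(-4, 0) = 0, max(2, 0) = 2
Node 0 (S = 20): V_0 = e^(−0.02)·[0.6667·0.0000 + 0.3333·2.0000] = 0.6535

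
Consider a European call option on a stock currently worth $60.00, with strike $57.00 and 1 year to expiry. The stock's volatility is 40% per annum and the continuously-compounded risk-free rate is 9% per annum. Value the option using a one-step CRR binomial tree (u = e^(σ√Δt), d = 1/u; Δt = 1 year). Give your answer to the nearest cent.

$15.33

CRR parameters: u = e^(σ√Δt) = e^(0.4·√1) = 1.4918, d = 1/u = 0.6703
Per-period rate: rΔt = 0.09·1 = 0.09, so R = e^0.09 = 1.0942
Risk-neutral probability p = (e^0.09 − 0.6703)/(1.4918 − 0.6703) = 0.4239/0.8215 = 0.5159
Terminal stock prices: S_u = 89.51, S_d = 40.22
Terminal payoffs (S − K): max(32.51, 0) = 32.51, max(-16.78, 0) = 0
Node 0 (S = 60): V_0 = e^(−0.09)·[0.5159·32.5095 + 0.4841·0.0000] = 15.3296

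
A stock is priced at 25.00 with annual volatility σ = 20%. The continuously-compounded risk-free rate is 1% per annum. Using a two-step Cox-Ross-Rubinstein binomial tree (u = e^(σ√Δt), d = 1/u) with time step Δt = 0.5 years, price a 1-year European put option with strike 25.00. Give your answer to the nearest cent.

1.63

CRR parameters: u = e^(σ√Δt) = e^(0.2·√0.5) = 1.1519, d = 1/u = 0.8681
Per-period rate: rΔt = 0.01·0.5 = 0.005, so R = e^0.005 = 1.0050
Risk-neutral probability p = (e^0.005 − 0.8681)/(1.1519 − 0.8681) = 0.1369/0.2838 = 0.4824
Terminal stock prices: S_uu = 33.17, S_ud = 25, S_dd = 18.84
Terminal payoffs (K − S): max(-8.172, 0) = 0, max(0, 0) = 0, max(6.159, 0) = 6.159
Node u (S = 28.8): V_u = e^(−0.005)·[0.4824·0.0000 + 0.5176·0.0000] = 0.0000
Node d (S = 21.7): V_d = e^(−0.005)·[0.4824·0.0000 + 0.5176·6.1590] = 3.1722
Node 0 (S = 25): V_0 = e^(−0.005)·[0.4824·0.0000 + 0.5176·3.1722] = 1.6339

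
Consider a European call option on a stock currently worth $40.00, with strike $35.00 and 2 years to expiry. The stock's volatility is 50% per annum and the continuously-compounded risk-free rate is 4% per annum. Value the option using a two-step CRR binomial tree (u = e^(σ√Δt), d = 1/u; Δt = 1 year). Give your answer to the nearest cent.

$14.06

CRR parameters: u = e^(σ√Δt) = e^(0.5·√1) = 1.6487, d = 1/u = 0.6065
Per-period rate: rΔt = 0.04·1 = 0.04, so R = e^0.04 = 1.0408
Risk-neutral probability p = (e^0.04 − 0.6065)/(1.6487 − 0.6065) = 0.4343/1.0422 = 0.4167
Terminal stock prices: S_uu = 108.7, S_ud = 40, S_dd = 14.72
Terminal payoffs (S − K): max(73.73, 0) = 73.73, max(5, 0) = 5, max(-20.28, 0) = 0
Node u (S = 65.95): V_u = e^(−0.04)·[0.4167·73.7313 + 0.5833·5.0000] = 32.3212
Node d (S = 24.26): V_d = e^(−0.04)·[0.4167·5.0000 + 0.5833·0.0000] = 2.0018
Node 0 (S = 40): V_0 = e^(−0.04)·[0.4167·32.3212 + 0.5833·2.0018] = 14.0620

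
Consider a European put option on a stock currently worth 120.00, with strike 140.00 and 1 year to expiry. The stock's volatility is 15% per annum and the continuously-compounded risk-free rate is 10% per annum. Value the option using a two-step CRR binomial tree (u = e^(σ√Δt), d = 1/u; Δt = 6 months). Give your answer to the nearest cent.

10.54

CRR parameters: u = e^(σ√Δt) = e^(0.15·√0.5) = 1.1119, d = 1/u = 0.8994
Per-period rate: rΔt = 0.1·0.5 = 0.05, so R = e^0.05 = 1.0513
Risk-neutral probability p = (e^0.05 − 0.8994)/(1.1119 − 0.8994) = 0.1519/0.2125 = 0.7148
Terminal stock prices: S_uu = 148.4, S_ud = 120, S_dd = 97.06
Terminal payoffs (K − S): max(-8.357, 0) = 0, max(20, 0) = 20, max(42.94, 0) = 42.94
Node u (S = 133.4): V_u = e^(−0.05)·[0.7148·0.0000 + 0.2852·20.0000] = 5.4268
Node d (S = 107.9): V_d = e^(−0.05)·[0.7148·20.0000 + 0.2852·42.9371] = 25.2483
Node 0 (S = 120): V_0 = e^(−0.05)·[0.7148·5.4268 + 0.2852·25.2483] = 10.5404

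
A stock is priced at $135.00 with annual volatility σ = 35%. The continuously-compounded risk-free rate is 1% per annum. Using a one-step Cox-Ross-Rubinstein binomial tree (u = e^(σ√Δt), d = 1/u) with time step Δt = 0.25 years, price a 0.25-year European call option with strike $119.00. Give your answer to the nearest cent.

CRR parameters: u = e^(σ√Δt) = e^(0.35·√0.25) = 1.1912, d = 1/u = 0.8395
Per-period rate: rΔt = 0.01·0.25 = 0.0025, so R = e^0.0025 = 1.0025
Risk-neutral probability p = (e^0.0025 − 0.8395)/(1.1912 − 0.8395) = 0.1630/0.3518 = 0.4635
Terminal stock prices: S_u = 160.8, S_d = 113.3
Terminal payoffs (S − K): max(41.82, 0) = 41.82, max(-5.673, 0) = 0
Node 0 (S = 135): V_0 = e^(−0.0025)·[0.4635·41.8182 + 0.5365·0.0000] = 19.3334

$19.33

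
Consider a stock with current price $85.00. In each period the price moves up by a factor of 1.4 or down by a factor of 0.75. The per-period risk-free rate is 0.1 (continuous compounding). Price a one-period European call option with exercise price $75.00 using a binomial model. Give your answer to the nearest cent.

$21.75

Risk-neutral probability p = (e^0.1 − 0.75)/(1.4 − 0.75) = 0.3552/0.6500 = 0.5464
Terminal stock prices: S_u = 119, S_d = 63.75
Terminal payoffs (S − K): max(44, 0) = 44, max(-11.25, 0) = 0
Node 0 (S = 85): V_0 = e^(−0.1)·[0.5464·44.0000 + 0.4536·0.0000] = 21.7544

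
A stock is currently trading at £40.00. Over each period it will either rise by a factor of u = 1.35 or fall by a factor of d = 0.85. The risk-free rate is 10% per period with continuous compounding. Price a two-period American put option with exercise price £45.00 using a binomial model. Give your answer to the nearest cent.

£5.00

Risk-neutral probability p = (e^0.1 − 0.85)/(1.35 − 0.85) = 0.2552/0.5000 = 0.5103
Terminal stock prices: S_uu = 72.9, S_ud = 45.9, S_dd = 28.9
Terminal payoffs (K − S): max(-27.9, 0) = 0, max(-0.9, 0) = 0, max(16.1, 0) = 16.1
Node u (S = 54): continuation = e^(−0.1)·[0.5103·0.0000 + 0.4897·0.0000] = 0.0000; exercise value = 0.0000 ≤ continuation, so V_u = 0.0000
Node d (S = 34): continuation = e^(−0.1)·[0.5103·0.0000 + 0.4897·16.1000] = 7.1333; exercise value = 11.0000 > continuation, so V_d = 11.0000 (exercise)
Node 0 (S = 40): continuation = e^(−0.1)·[0.5103·0.0000 + 0.4897·11.0000] = 4.8737; exercise value = 5.0000 > continuation, so V_0 = 5.0000 (exercise)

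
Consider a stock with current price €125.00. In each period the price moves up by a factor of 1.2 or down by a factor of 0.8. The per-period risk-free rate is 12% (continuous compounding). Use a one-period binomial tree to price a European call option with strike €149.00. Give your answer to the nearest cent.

Risk-neutral probability p = (e^0.12 − 0.8)/(1.2 − 0.8) = 0.3275/0.4000 = 0.8187
Terminal stock prices: S_u = 150, S_d = 100
Terminal payoffs (S − K): max(1, 0) = 1, max(-49, 0) = 0
Node 0 (S = 125): V_0 = e^(−0.12)·[0.8187·1.0000 + 0.1813·0.0000] = 0.7262

€0.73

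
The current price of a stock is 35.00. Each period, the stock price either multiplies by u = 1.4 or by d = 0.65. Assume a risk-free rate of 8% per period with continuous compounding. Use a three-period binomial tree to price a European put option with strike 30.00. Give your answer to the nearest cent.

3.47

Risk-neutral probability p = (e^0.08 − 0.65)/(1.4 − 0.65) = 0.4333/0.7500 = 0.5777
Terminal stock prices: S_uuu = 96.04, S_uud = 44.59, S_udd = 20.7, S_ddd = 9.612
Terminal payoffs (K − S): max(-66.04, 0) = 0, max(-14.59, 0) = 0, max(9.297, 0) = 9.297, max(20.39, 0) = 20.39
Node uu (S = 68.6): V_uu = e^(−0.08)·[0.5777·0.0000 + 0.4223·0.0000] = 0.0000
Node ud (S = 31.85): V_ud = e^(−0.08)·[0.5777·0.0000 + 0.4223·9.2975] = 3.6243
Node dd (S = 14.79): V_dd = e^(−0.08)·[0.5777·9.2975 + 0.4223·20.3881] = 12.9060
Node u (S = 49): V_u = e^(−0.08)·[0.5777·0.0000 + 0.4223·3.6243] = 1.4128
Node d (S = 22.75): V_d = e^(−0.08)·[0.5777·3.6243 + 0.4223·12.9060] = 6.9638
Node 0 (S = 35): V_0 = e^(−0.08)·[0.5777·1.4128 + 0.4223·6.9638] = 3.4681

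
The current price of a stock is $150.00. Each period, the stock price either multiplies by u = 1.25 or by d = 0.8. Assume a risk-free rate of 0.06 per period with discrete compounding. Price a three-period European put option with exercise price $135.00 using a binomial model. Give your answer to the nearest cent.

$7.57

Risk-neutral probability p = (1 + 0.06 − 0.8)/(1.25 − 0.8) = 0.2600/0.4500 = 0.5778
Terminal stock prices: S_uuu = 293, S_uud = 187.5, S_udd = 120, S_ddd = 76.8
Terminal payoffs (K − S): max(-158, 0) = 0, max(-52.5, 0) = 0, max(15, 0) = 15, max(58.2, 0) = 58.2
Node uu (S = 234.4): V_uu = 1/1.06·[0.5778·0.0000 + 0.4222·0.0000] = 0.0000
Node ud (S = 150): V_ud = 1/1.06·[0.5778·0.0000 + 0.4222·15.0000] = 5.9748
Node dd (S = 96): V_dd = 1/1.06·[0.5778·15.0000 + 0.4222·58.2000] = 31.3585
Node u (S = 187.5): V_u = 1/1.06·[0.5778·0.0000 + 0.4222·5.9748] = 2.3799
Node d (S = 120): V_d = 1/1.06·[0.5778·5.9748 + 0.4222·31.3585] = 15.7475
Node 0 (S = 150): V_0 = 1/1.06·[0.5778·2.3799 + 0.4222·15.7475] = 7.5698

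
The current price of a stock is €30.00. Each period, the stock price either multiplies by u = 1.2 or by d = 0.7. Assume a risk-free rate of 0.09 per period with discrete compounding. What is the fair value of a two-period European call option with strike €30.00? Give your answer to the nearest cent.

€6.76

Risk-neutral probability p = (1 + 0.09 − 0.7)/(1.2 − 0.7) = 0.3900/0.5000 = 0.7800
Terminal stock prices: S_uu = 43.2, S_ud = 25.2, S_dd = 14.7
Terminal payoffs (S − K): max(13.2, 0) = 13.2, max(-4.8, 0) = 0, max(-15.3, 0) = 0
Node u (S = 36): V_u = 1/1.09·[0.7800·13.2000 + 0.2200·0.0000] = 9.4459
Node d (S = 21): V_d = 1/1.09·[0.7800·0.0000 + 0.2200·0.0000] = 0.0000
Node 0 (S = 30): V_0 = 1/1.09·[0.7800·9.4459 + 0.2200·0.0000] = 6.7594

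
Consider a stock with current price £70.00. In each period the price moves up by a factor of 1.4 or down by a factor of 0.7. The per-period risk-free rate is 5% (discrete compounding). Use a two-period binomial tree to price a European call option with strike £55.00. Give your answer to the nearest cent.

Risk-neutral probability p = (1 + 0.05 − 0.7)/(1.4 − 0.7) = 0.3500/0.7000 = 0.5000
Terminal stock prices: S_uu = 137.2, S_ud = 68.6, S_dd = 34.3
Terminal payoffs (S − K): max(82.2, 0) = 82.2, max(13.6, 0) = 13.6, max(-20.7, 0) = 0
Node u (S = 98): V_u = 1/1.05·[0.5000·82.2000 + 0.5000·13.6000] = 45.6190
Node d (S = 49): V_d = 1/1.05·[0.5000·13.6000 + 0.5000·0.0000] = 6.4762
Node 0 (S = 70): V_0 = 1/1.05·[0.5000·45.6190 + 0.5000·6.4762] = 24.8073

£24.81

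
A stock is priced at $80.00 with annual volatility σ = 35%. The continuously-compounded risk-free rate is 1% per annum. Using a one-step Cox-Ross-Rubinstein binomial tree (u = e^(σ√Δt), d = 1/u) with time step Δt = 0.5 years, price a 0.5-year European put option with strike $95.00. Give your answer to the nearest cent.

$17.86

CRR parameters: u = e^(σ√Δt) = e^(0.35·√0.5) = 1.2808, d = 1/u = 0.7808
Per-period rate: rΔt = 0.01·0.5 = 0.005, so R = e^0.005 = 1.0050
Risk-neutral probability p = (e^0.005 − 0.7808)/(1.2808 − 0.7808) = 0.2243/0.5000 = 0.4485
Terminal stock prices: S_u = 102.5, S_d = 62.46
Terminal payoffs (K − S): max(-7.464, 0) = 0, max(32.54, 0) = 32.54
Node 0 (S = 80): V_0 = e^(−0.005)·[0.4485·0.0000 + 0.5515·32.5392] = 17.8570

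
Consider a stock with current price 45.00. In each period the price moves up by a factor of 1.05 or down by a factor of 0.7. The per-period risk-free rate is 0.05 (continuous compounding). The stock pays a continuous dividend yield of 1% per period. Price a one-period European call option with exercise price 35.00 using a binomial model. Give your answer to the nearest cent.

Per-period risk-free factor R = e^0.05 = 1.0513; dividend-adjusted growth = e^(0.05−0.01) = 1.0408.
Risk-neutral probability p = (1.0408 − 0.7)/(1.05 − 0.7) = 0.3408/0.3500 = 0.9737
Terminal stock prices: S_u = 47.25, S_d = 31.5
Terminal payoffs (S − K): max(12.25, 0) = 12.25, max(-3.5, 0) = 0
Node 0 (S = 45): V_0 = e^(−0.05)·[0.9737·12.2500 + 0.0263·0.0000] = 11.3466

11.35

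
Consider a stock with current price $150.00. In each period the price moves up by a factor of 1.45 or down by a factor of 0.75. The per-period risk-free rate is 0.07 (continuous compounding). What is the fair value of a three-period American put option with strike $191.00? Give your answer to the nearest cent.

Risk-neutral probability p = (e^0.07 − 0.75)/(1.45 − 0.75) = 0.3225/0.7000 = 0.4607
Terminal stock prices: S_uuu = 457.3, S_uud = 236.5, S_udd = 122.3, S_ddd = 63.28
Terminal payoffs (K − S): max(-266.3, 0) = 0, max(-45.53, 0) = 0, max(68.66, 0) = 68.66, max(127.7, 0) = 127.7
Node uu (S = 315.4): continuation = e^(−0.07)·[0.4607·0.0000 + 0.5393·0.0000] = 0.0000; exercise value = 0.0000 ≤ continuation, so V_uu = 0.0000
Node ud (S = 163.1): continuation = e^(−0.07)·[0.4607·0.0000 + 0.5393·68.6562] = 34.5214; exercise value = 27.8750 ≤ continuation, so V_ud = 34.5214
Node dd (S = 84.38): continuation = e^(−0.07)·[0.4607·68.6562 + 0.5393·127.7188] = 93.7122; exercise value = 106.6250 > continuation, so V_dd = 106.6250 (exercise)
Node u (S = 217.5): continuation = e^(−0.07)·[0.4607·0.0000 + 0.5393·34.5214] = 17.3579; exercise value = 0.0000 ≤ continuation, so V_u = 17.3579
Node d (S = 112.5): continuation = e^(−0.07)·[0.4607·34.5214 + 0.5393·106.6250] = 68.4424; exercise value = 78.5000 > continuation, so V_d = 78.5000 (exercise)
Node 0 (S = 150): continuation = e^(−0.07)·[0.4607·17.3579 + 0.5393·78.5000] = 46.9276; exercise value = 41.0000 ≤ continuation, so V_0 = 46.9276

$46.93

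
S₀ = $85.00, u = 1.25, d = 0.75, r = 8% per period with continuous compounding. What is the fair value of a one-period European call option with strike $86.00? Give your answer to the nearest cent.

$12.46

Risk-neutral probability p = (e^0.08 − 0.75)/(1.25 − 0.75) = 0.3333/0.5000 = 0.6666
Terminal stock prices: S_u = 106.2, S_d = 63.75
Terminal payoffs (S − K): max(20.25, 0) = 20.25, max(-22.25, 0) = 0
Node 0 (S = 85): V_0 = e^(−0.08)·[0.6666·20.2500 + 0.3334·0.0000] = 12.4603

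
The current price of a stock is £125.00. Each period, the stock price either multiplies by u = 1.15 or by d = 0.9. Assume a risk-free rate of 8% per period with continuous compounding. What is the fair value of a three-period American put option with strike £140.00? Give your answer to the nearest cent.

Risk-neutral probability p = (e^0.08 − 0.9)/(1.15 − 0.9) = 0.1833/0.2500 = 0.7331
Terminal stock prices: S_uuu = 190.1, S_uud = 148.8, S_udd = 116.4, S_ddd = 91.13
Terminal payoffs (K − S): max(-50.11, 0) = 0, max(-8.781, 0) = 0, max(23.56, 0) = 23.56, max(48.87, 0) = 48.87
Node uu (S = 165.3): continuation = e^(−0.08)·[0.7331·0.0000 + 0.2669·0.0000] = 0.0000; exercise value = 0.0000 ≤ continuation, so V_uu = 0.0000
Node ud (S = 129.4): continuation = e^(−0.08)·[0.7331·0.0000 + 0.2669·23.5625] = 5.8043; exercise value = 10.6250 > continuation, so V_ud = 10.6250 (exercise)
Node dd (S = 101.2): continuation = e^(−0.08)·[0.7331·23.5625 + 0.2669·48.8750] = 27.9863; exercise value = 38.7500 > continuation, so V_dd = 38.7500 (exercise)
Node u (S = 143.8): continuation = e^(−0.08)·[0.7331·0.0000 + 0.2669·10.6250] = 2.6173; exercise value = 0.0000 ≤ continuation, so V_u = 2.6173
Node d (S = 112.5): continuation = e^(−0.08)·[0.7331·10.6250 + 0.2669·38.7500] = 16.7363; exercise value = 27.5000 > continuation, so V_d = 27.5000 (exercise)
Node 0 (S = 125): continuation = e^(−0.08)·[0.7331·2.6173 + 0.2669·27.5000] = 8.5456; exercise value = 15.0000 > continuation, so V_0 = 15.0000 (exercise)

£15.00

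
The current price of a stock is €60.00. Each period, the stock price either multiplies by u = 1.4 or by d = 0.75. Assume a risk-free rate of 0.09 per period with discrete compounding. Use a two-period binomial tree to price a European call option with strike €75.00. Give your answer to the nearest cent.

€9.81

Risk-neutral probability p = (1 + 0.09 − 0.75)/(1.4 − 0.75) = 0.3400/0.6500 = 0.5231
Terminal stock prices: S_uu = 117.6, S_ud = 63, S_dd = 33.75
Terminal payoffs (S − K): max(42.6, 0) = 42.6, max(-12, 0) = 0, max(-41.25, 0) = 0
Node u (S = 84): V_u = 1/1.09·[0.5231·42.6000 + 0.4769·0.0000] = 20.4432
Node d (S = 45): V_d = 1/1.09·[0.5231·0.0000 + 0.4769·0.0000] = 0.0000
Node 0 (S = 60): V_0 = 1/1.09·[0.5231·20.4432 + 0.4769·0.0000] = 9.8104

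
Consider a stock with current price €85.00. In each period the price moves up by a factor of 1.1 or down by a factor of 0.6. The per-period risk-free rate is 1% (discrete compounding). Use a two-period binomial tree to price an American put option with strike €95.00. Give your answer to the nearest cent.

Risk-neutral probability p = (1 + 0.01 − 0.6)/(1.1 − 0.6) = 0.4100/0.5000 = 0.8200
Terminal stock prices: S_uu = 102.9, S_ud = 56.1, S_dd = 30.6
Terminal payoffs (K − S): max(-7.85, 0) = 0, max(38.9, 0) = 38.9, max(64.4, 0) = 64.4
Node u (S = 93.5): continuation = 1/1.01·[0.8200·0.0000 + 0.1800·38.9000] = 6.9327; exercise value = 1.5000 ≤ continuation, so V_u = 6.9327
Node d (S = 51): continuation = 1/1.01·[0.8200·38.9000 + 0.1800·64.4000] = 43.0594; exercise value = 44.0000 > continuation, so V_d = 44.0000 (exercise)
Node 0 (S = 85): continuation = 1/1.01·[0.8200·6.9327 + 0.1800·44.0000] = 13.4701; exercise value = 10.0000 ≤ continuation, so V_0 = 13.4701

€13.47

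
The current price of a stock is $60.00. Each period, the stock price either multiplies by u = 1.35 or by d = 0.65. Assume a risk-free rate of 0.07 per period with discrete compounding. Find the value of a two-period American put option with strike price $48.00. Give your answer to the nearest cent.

Risk-neutral probability p = (1 + 0.07 − 0.65)/(1.35 − 0.65) = 0.4200/0.7000 = 0.6000
Terminal stock prices: S_uu = 109.4, S_ud = 52.65, S_dd = 25.35
Terminal payoffs (K − S): max(-61.35, 0) = 0, max(-4.65, 0) = 0, max(22.65, 0) = 22.65
Node u (S = 81): continuation = 1/1.07·[0.6000·0.0000 + 0.4000·0.0000] = 0.0000; exercise value = 0.0000 ≤ continuation, so V_u = 0.0000
Node d (S = 39): continuation = 1/1.07·[0.6000·0.0000 + 0.4000·22.6500] = 8.4673; exercise value = 9.0000 > continuation, so V_d = 9.0000 (exercise)
Node 0 (S = 60): continuation = 1/1.07·[0.6000·0.0000 + 0.4000·9.0000] = 3.3645; exercise value = 0.0000 ≤ continuation, so V_0 = 3.3645

$3.36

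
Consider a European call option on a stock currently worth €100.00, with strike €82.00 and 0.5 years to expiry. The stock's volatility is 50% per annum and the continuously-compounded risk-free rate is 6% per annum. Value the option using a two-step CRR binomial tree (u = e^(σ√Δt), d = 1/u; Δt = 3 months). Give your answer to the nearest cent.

CRR parameters: u = e^(σ√Δt) = e^(0.5·√0.25) = 1.2840, d = 1/u = 0.7788
Per-period rate: rΔt = 0.06·0.25 = 0.015, so R = e^0.015 = 1.0151
Risk-neutral probability p = (e^0.015 − 0.7788)/(1.2840 − 0.7788) = 0.2363/0.5052 = 0.4677
Terminal stock prices: S_uu = 164.9, S_ud = 100, S_dd = 60.65
Terminal payoffs (S − K): max(82.87, 0) = 82.87, max(18, 0) = 18, max(-21.35, 0) = 0
Node u (S = 128.4): V_u = e^(−0.015)·[0.4677·82.8721 + 0.5323·18.0000] = 47.6234
Node d (S = 77.88): V_d = e^(−0.015)·[0.4677·18.0000 + 0.5323·0.0000] = 8.2939
Node 0 (S = 100): V_0 = e^(−0.015)·[0.4677·47.6234 + 0.5323·8.2939] = 26.2924

€26.29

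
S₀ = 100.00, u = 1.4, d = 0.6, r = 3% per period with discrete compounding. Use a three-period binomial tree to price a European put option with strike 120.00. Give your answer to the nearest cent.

31.76

Risk-neutral probability p = (1 + 0.03 − 0.6)/(1.4 − 0.6) = 0.4300/0.8000 = 0.5375
Terminal stock prices: S_uuu = 274.4, S_uud = 117.6, S_udd = 50.4, S_ddd = 21.6
Terminal payoffs (K − S): max(-154.4, 0) = 0, max(2.4, 0) = 2.4, max(69.6, 0) = 69.6, max(98.4, 0) = 98.4
Node uu (S = 196): V_uu = 1/1.03·[0.5375·0.0000 + 0.4625·2.4000] = 1.0777
Node ud (S = 84): V_ud = 1/1.03·[0.5375·2.4000 + 0.4625·69.6000] = 32.5049
Node dd (S = 36): V_dd = 1/1.03·[0.5375·69.6000 + 0.4625·98.4000] = 80.5049
Node u (S = 140): V_u = 1/1.03·[0.5375·1.0777 + 0.4625·32.5049] = 15.1580
Node d (S = 60): V_d = 1/1.03·[0.5375·32.5049 + 0.4625·80.5049] = 53.1115
Node 0 (S = 100): V_0 = 1/1.03·[0.5375·15.1580 + 0.4625·53.1115] = 31.7587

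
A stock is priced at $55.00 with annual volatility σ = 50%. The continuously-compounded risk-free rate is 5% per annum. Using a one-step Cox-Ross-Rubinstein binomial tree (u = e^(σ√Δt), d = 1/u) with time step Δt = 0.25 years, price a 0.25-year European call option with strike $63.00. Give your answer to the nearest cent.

CRR parameters: u = e^(σ√Δt) = e^(0.5·√0.25) = 1.2840, d = 1/u = 0.7788
Per-period rate: rΔt = 0.05·0.25 = 0.0125, so R = e^0.0125 = 1.0126
Risk-neutral probability p = (e^0.0125 − 0.7788)/(1.2840 − 0.7788) = 0.2338/0.5052 = 0.4627
Terminal stock prices: S_u = 70.62, S_d = 42.83
Terminal payoffs (S − K): max(7.621, 0) = 7.621, max(-20.17, 0) = 0
Node 0 (S = 55): V_0 = e^(−0.0125)·[0.4627·7.6214 + 0.5373·0.0000] = 3.4828

$3.48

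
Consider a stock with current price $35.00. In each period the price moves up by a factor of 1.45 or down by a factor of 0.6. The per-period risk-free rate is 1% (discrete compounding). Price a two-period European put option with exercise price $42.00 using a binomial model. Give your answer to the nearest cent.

Risk-neutral probability p = (1 + 0.01 − 0.6)/(1.45 − 0.6) = 0.4100/0.8500 = 0.4824
Terminal stock prices: S_uu = 73.59, S_ud = 30.45, S_dd = 12.6
Terminal payoffs (K − S): max(-31.59, 0) = 0, max(11.55, 0) = 11.55, max(29.4, 0) = 29.4
Node u (S = 50.75): V_u = 1/1.01·[0.4824·0.0000 + 0.5176·11.5500] = 5.9196
Node d (S = 21): V_d = 1/1.01·[0.4824·11.5500 + 0.5176·29.4000] = 20.5842
Node 0 (S = 35): V_0 = 1/1.01·[0.4824·5.9196 + 0.5176·20.5842] = 13.3769

$13.38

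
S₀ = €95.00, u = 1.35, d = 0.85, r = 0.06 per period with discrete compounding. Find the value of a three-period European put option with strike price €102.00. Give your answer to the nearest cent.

Risk-neutral probability p = (1 + 0.06 − 0.85)/(1.35 − 0.85) = 0.2100/0.5000 = 0.4200
Terminal stock prices: S_uuu = 233.7, S_uud = 147.2, S_udd = 92.66, S_ddd = 58.34
Terminal payoffs (K − S): max(-131.7, 0) = 0, max(-45.17, 0) = 0, max(9.339, 0) = 9.339, max(43.66, 0) = 43.66
Node uu (S = 173.1): V_uu = 1/1.06·[0.4200·0.0000 + 0.5800·0.0000] = 0.0000
Node ud (S = 109): V_ud = 1/1.06·[0.4200·0.0000 + 0.5800·9.3394] = 5.1102
Node dd (S = 68.64): V_dd = 1/1.06·[0.4200·9.3394 + 0.5800·43.6581] = 27.5889
Node u (S = 128.2): V_u = 1/1.06·[0.4200·0.0000 + 0.5800·5.1102] = 2.7962
Node d (S = 80.75): V_d = 1/1.06·[0.4200·5.1102 + 0.5800·27.5889] = 17.1206
Node 0 (S = 95): V_0 = 1/1.06·[0.4200·2.7962 + 0.5800·17.1206] = 10.4758

€10.48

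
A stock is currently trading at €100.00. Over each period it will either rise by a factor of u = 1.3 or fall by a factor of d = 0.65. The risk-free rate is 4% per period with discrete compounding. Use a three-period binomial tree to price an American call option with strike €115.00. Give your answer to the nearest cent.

Risk-neutral probability p = (1 + 0.04 − 0.65)/(1.3 − 0.65) = 0.3900/0.6500 = 0.6000
Terminal stock prices: S_uuu = 219.7, S_uud = 109.9, S_udd = 54.93, S_ddd = 27.46
Terminal payoffs (S − K): max(104.7, 0) = 104.7, max(-5.15, 0) = 0, max(-60.07, 0) = 0, max(-87.54, 0) = 0
Node uu (S = 169): continuation = 1/1.04·[0.6000·104.7000 + 0.4000·0.0000] = 60.4038; exercise value = 54.0000 ≤ continuation, so V_uu = 60.4038
Node ud (S = 84.5): continuation = 1/1.04·[0.6000·0.0000 + 0.4000·0.0000] = 0.0000; exercise value = 0.0000 ≤ continuation, so V_ud = 0.0000
Node dd (S = 42.25): continuation = 1/1.04·[0.6000·0.0000 + 0.4000·0.0000] = 0.0000; exercise value = 0.0000 ≤ continuation, so V_dd = 0.0000
Node u (S = 130): continuation = 1/1.04·[0.6000·60.4038 + 0.4000·0.0000] = 34.8484; exercise value = 15.0000 ≤ continuation, so V_u = 34.8484
Node d (S = 65): continuation = 1/1.04·[0.6000·0.0000 + 0.4000·0.0000] = 0.0000; exercise value = 0.0000 ≤ continuation, so V_d = 0.0000
Node 0 (S = 100): continuation = 1/1.04·[0.6000·34.8484 + 0.4000·0.0000] = 20.1048; exercise value = 0.0000 ≤ continuation, so V_0 = 20.1048

€20.10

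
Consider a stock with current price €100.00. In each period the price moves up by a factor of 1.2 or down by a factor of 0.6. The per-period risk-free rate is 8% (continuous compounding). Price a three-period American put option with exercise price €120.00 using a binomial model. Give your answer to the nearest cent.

Risk-neutral probability p = (e^0.08 − 0.6)/(1.2 − 0.6) = 0.4833/0.6000 = 0.8055
Terminal stock prices: S_uuu = 172.8, S_uud = 86.4, S_udd = 43.2, S_ddd = 21.6
Terminal payoffs (K − S): max(-52.8, 0) = 0, max(33.6, 0) = 33.6, max(76.8, 0) = 76.8, max(98.4, 0) = 98.4
Node uu (S = 144): continuation = e^(−0.08)·[0.8055·0.0000 + 0.1945·33.6000] = 6.0334; exercise value = 0.0000 ≤ continuation, so V_uu = 6.0334
Node ud (S = 72): continuation = e^(−0.08)·[0.8055·33.6000 + 0.1945·76.8000] = 38.7740; exercise value = 48.0000 > continuation, so V_ud = 48.0000 (exercise)
Node dd (S = 36): continuation = e^(−0.08)·[0.8055·76.8000 + 0.1945·98.4000] = 74.7740; exercise value = 84.0000 > continuation, so V_dd = 84.0000 (exercise)
Node u (S = 120): continuation = e^(−0.08)·[0.8055·6.0334 + 0.1945·48.0000] = 13.1053; exercise value = 0.0000 ≤ continuation, so V_u = 13.1053
Node d (S = 60): continuation = e^(−0.08)·[0.8055·48.0000 + 0.1945·84.0000] = 50.7740; exercise value = 60.0000 > continuation, so V_d = 60.0000 (exercise)
Node 0 (S = 100): continuation = e^(−0.08)·[0.8055·13.1053 + 0.1945·60.0000] = 20.5184; exercise value = 20.0000 ≤ continuation, so V_0 = 20.5184

€20.52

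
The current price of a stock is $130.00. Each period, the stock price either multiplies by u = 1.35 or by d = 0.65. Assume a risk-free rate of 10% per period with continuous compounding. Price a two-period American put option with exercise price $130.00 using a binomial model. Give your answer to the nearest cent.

$17.36

Risk-neutral probability p = (e^0.1 − 0.65)/(1.35 − 0.65) = 0.4552/0.7000 = 0.6502
Terminal stock prices: S_uu = 236.9, S_ud = 114.1, S_dd = 54.93
Terminal payoffs (K − S): max(-106.9, 0) = 0, max(15.92, 0) = 15.92, max(75.07, 0) = 75.07
Node u (S = 175.5): continuation = e^(−0.1)·[0.6502·0.0000 + 0.3498·15.9250] = 5.0398; exercise value = 0.0000 ≤ continuation, so V_u = 5.0398
Node d (S = 84.5): continuation = e^(−0.1)·[0.6502·15.9250 + 0.3498·75.0750] = 33.1289; exercise value = 45.5000 > continuation, so V_d = 45.5000 (exercise)
Node 0 (S = 130): continuation = e^(−0.1)·[0.6502·5.0398 + 0.3498·45.5000] = 17.3647; exercise value = 0.0000 ≤ continuation, so V_0 = 17.3647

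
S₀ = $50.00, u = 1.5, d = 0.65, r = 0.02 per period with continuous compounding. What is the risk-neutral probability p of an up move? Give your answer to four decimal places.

p = 0.4355

Risk-neutral probability p = (e^0.02 − 0.65)/(1.5 − 0.65) = 0.3702/0.8500 = 0.4355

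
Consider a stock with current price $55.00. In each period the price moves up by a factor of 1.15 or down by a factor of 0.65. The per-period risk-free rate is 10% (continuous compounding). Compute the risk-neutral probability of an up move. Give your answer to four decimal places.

Risk-neutral probability p = (e^0.1 − 0.65)/(1.15 − 0.65) = 0.4552/0.5000 = 0.9103

p = 0.9103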